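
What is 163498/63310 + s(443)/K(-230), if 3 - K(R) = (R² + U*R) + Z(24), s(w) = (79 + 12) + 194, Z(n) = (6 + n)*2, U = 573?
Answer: 6453540592/2495458615 ≈ 2.5861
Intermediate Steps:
Z(n) = 12 + 2*n
s(w) = 285 (s(w) = 91 + 194 = 285)
K(R) = -57 - R² - 573*R (K(R) = 3 - ((R² + 573*R) + (12 + 2*24)) = 3 - ((R² + 573*R) + (12 + 48)) = 3 - ((R² + 573*R) + 60) = 3 - (60 + R² + 573*R) = 3 + (-60 - R² - 573*R) = -57 - R² - 573*R)
163498/63310 + s(443)/K(-230) = 163498/63310 + 285/(-57 - 1*(-230)² - 573*(-230)) = 163498*(1/63310) + 285/(-57 - 1*52900 + 131790) = 81749/31655 + 285/(-57 - 52900 + 131790) = 81749/31655 + 285/78833 = 6453540592/2495458615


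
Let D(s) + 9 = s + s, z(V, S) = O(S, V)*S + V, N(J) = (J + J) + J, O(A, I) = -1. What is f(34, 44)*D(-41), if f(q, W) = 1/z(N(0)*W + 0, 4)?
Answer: 91/4 ≈ 22.750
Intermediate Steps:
N(J) = 3*J (N(J) = 2*J + J = 3*J)
z(V, S) = V - S (z(V, S) = -S + V = V - S)
f(q, W) = -¼ (f(q, W) = 1/(((3*0)*W + 0) - 1*4) = 1/((0*W + 0) - 4) = 1/((0 + 0) - 4) = 1/(0 - 4) = 1/(-4) = -¼)
D(s) = -9 + 2*s (D(s) = -9 + (s + s) = -9 + 2*s)
f(34, 44)*D(-41) = -(-9 + 2*(-41))/4 = -(-9 - 82)/4 = -¼*(-91) = 91/4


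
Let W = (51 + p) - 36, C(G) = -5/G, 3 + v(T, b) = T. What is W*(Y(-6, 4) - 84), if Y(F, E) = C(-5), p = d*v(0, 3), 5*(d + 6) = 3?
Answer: -12948/5 ≈ -2589.6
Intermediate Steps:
v(T, b) = -3 + T
d = -27/5 (d = -6 + (1/5)*3 = -6 + 3/5 = -27/5 ≈ -5.4000)
p = 81/5 (p = -27*(-3 + 0)/5 = -27/5*(-3) = 81/5 ≈ 16.200)
Y(F, E) = 1 (Y(F, E) = -5/(-5) = -5*(-1/5) = 1)
W = 156/5 (W = (51 + 81/5) - 36 = 336/5 - 36 = 156/5 ≈ 31.200)
W*(Y(-6, 4) - 84) = 156*(1 - 84)/5 = (156/5)*(-83) = -12948/5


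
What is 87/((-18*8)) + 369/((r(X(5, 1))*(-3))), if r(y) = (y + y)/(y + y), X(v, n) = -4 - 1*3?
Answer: -5933/48 ≈ -123.60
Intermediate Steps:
X(v, n) = -7 (X(v, n) = -4 - 3 = -7)
r(y) = 1 (r(y) = (2*y)/((2*y)) = (2*y)*(1/(2*y)) = 1)
87/((-18*8)) + 369/((r(X(5, 1))*(-3))) = 87/((-18*8)) + 369/((1*(-3))) = 87/(-144) + 369/(-3) = 87*(-1/144) + 369*(-1/3) = -29/48 - 123 = -5933/48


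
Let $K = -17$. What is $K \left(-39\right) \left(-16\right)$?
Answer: $-10608$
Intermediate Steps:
$K \left(-39\right) \left(-16\right) = \left(-17\right) \left(-39\right) \left(-16\right) = 663 \left(-16\right) = -10608$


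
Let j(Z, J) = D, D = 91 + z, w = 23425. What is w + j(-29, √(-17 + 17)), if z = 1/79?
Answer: 1857765/79 ≈ 23516.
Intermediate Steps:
z = 1/79 ≈ 0.012658
D = 7190/79 (D = 91 + 1/79 = 7190/79 ≈ 91.013)
j(Z, J) = 7190/79
w + j(-29, √(-17 + 17)) = 23425 + 7190/79 = 1857765/79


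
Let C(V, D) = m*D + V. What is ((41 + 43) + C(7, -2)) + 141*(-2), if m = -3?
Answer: -185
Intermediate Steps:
C(V, D) = V - 3*D (C(V, D) = -3*D + V = V - 3*D)
((41 + 43) + C(7, -2)) + 141*(-2) = ((41 + 43) + (7 - 3*(-2))) + 141*(-2) = (84 + (7 + 6)) - 282 = (84 + 13) - 282 = 97 - 282 = -185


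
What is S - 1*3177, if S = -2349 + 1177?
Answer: -4349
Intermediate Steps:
S = -1172
S - 1*3177 = -1172 - 1*3177 = -1172 - 3177 = -4349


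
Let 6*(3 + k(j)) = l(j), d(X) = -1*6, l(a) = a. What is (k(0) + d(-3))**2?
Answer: 81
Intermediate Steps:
d(X) = -6
k(j) = -3 + j/6
(k(0) + d(-3))**2 = ((-3 + (1/6)*0) - 6)**2 = ((-3 + 0) - 6)**2 = (-3 - 6)**2 = (-9)**2 = 81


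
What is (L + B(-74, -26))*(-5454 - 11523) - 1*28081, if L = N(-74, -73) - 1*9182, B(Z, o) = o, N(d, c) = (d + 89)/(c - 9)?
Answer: 12816537725/82 ≈ 1.5630e+8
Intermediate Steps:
N(d, c) = (89 + d)/(-9 + c)
L = -752939/82 (L = (89 - 74)/(-9 - 73) - 1*9182 = 15/(-82) - 9182 = -1/82*15 - 9182 = -15/82 - 9182 = -752939/82 ≈ -9182.2)
(L + B(-74, -26))*(-5454 - 11523) - 1*28081 = (-752939/82 - 26)*(-5454 - 11523) - 1*28081 = -755071/82*(-16977) - 28081 = 12818840367/82 - 28081 = 12816537725/82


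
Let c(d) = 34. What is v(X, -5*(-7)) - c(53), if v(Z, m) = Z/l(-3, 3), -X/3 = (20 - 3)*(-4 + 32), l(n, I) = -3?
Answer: 442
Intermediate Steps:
X = -1428 (X = -3*(20 - 3)*(-4 + 32) = -51*28 = -3*476 = -1428)
v(Z, m) = -Z/3 (v(Z, m) = Z/(-3) = Z*(-⅓) = -Z/3)
v(X, -5*(-7)) - c(53) = -⅓*(-1428) - 1*34 = 476 - 34 = 442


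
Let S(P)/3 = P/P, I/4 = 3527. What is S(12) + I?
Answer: 14111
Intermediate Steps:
I = 14108 (I = 4*3527 = 14108)
S(P) = 3 (S(P) = 3*(P/P) = 3*1 = 3)
S(12) + I = 3 + 14108 = 14111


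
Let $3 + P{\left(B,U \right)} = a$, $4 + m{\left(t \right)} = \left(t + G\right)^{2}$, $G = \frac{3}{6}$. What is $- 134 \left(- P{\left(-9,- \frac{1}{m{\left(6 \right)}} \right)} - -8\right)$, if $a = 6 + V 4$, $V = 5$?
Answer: $2010$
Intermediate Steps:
$G = \frac{1}{2}$ ($G = 3 \cdot \frac{1}{6} = \frac{1}{2} \approx 0.5$)
$m{\left(t \right)} = -4 + \left(\frac{1}{2} + t\right)^{2}$ ($m{\left(t \right)} = -4 + \left(t + \frac{1}{2}\right)^{2} = -4 + \left(\frac{1}{2} + t\right)^{2}$)
$a = 26$ ($a = 6 + 5 \cdot 4 = 6 + 20 = 26$)
$P{\left(B,U \right)} = 23$ ($P{\left(B,U \right)} = -3 + 26 = 23$)
$- 134 \left(- P{\left(-9,- \frac{1}{m{\left(6 \right)}} \right)} - -8\right) = - 134 \left(\left(-1\right) 23 - -8\right) = - 134 \left(-23 + 8\right) = \left(-134\right) \left(-15\right) = 2010$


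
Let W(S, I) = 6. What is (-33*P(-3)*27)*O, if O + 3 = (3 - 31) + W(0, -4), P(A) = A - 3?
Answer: -133650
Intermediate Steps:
P(A) = -3 + A
O = -25 (O = -3 + ((3 - 31) + 6) = -3 + (-28 + 6) = -3 - 22 = -25)
(-33*P(-3)*27)*O = (-33*(-3 - 3)*27)*(-25) = (-33*(-6)*27)*(-25) = (198*27)*(-25) = 5346*(-25) = -133650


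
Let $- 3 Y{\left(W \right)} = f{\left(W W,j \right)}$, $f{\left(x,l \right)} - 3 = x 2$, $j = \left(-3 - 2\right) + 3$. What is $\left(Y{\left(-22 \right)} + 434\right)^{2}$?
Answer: $\frac{109561}{9} \approx 12173.0$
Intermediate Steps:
$j = -2$ ($j = -5 + 3 = -2$)
$f{\left(x,l \right)} = 3 + 2 x$ ($f{\left(x,l \right)} = 3 + x 2 = 3 + 2 x$)
$Y{\left(W \right)} = -1 - \frac{2 W^{2}}{3}$ ($Y{\left(W \right)} = - \frac{3 + 2 W W}{3} = - \frac{3 + 2 W^{2}}{3} = -1 - \frac{2 W^{2}}{3}$)
$\left(Y{\left(-22 \right)} + 434\right)^{2} = \left(\left(-1 - \frac{2 \left(-22\right)^{2}}{3}\right) + 434\right)^{2} = \left(\left(-1 - \frac{968}{3}\right) + 434\right)^{2} = \left(- \frac{971}{3} + 434\right)^{2} = \left(\frac{331}{3}\right)^{2} = \frac{109561}{9}$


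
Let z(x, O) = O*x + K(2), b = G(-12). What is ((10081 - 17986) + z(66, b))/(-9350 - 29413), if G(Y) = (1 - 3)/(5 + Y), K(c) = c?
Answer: 55189/271341 ≈ 0.20339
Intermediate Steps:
G(Y) = -2/(5 + Y)
b = 2/7 (b = -2/(5 - 12) = -2/(-7) = -2*(-1/7) = 2/7 ≈ 0.28571)
z(x, O) = 2 + O*x (z(x, O) = O*x + 2 = 2 + O*x)
((10081 - 17986) + z(66, b))/(-9350 - 29413) = ((10081 - 17986) + (2 + (2/7)*66))/(-9350 - 29413) = (-7905 + (2 + 132/7))/(-38763) = (-7905 + 146/7)*(-1/38763) = -55189/7*(-1/38763) = 55189/271341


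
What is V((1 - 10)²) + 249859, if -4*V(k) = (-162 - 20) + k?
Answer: 999537/4 ≈ 2.4988e+5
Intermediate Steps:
V(k) = 91/2 - k/4 (V(k) = -((-162 - 20) + k)/4 = -(-182 + k)/4 = 91/2 - k/4)
V((1 - 10)²) + 249859 = (91/2 - (1 - 10)²/4) + 249859 = (91/2 - ¼*(-9)²) + 249859 = (91/2 - ¼*81) + 249859 = (91/2 - 81/4) + 249859 = 101/4 + 249859 = 999537/4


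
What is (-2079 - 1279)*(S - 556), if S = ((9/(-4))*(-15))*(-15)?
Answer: 7134071/2 ≈ 3.5670e+6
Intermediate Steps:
S = -2025/4 (S = ((9*(-¼))*(-15))*(-15) = -9/4*(-15)*(-15) = (135/4)*(-15) = -2025/4 ≈ -506.25)
(-2079 - 1279)*(S - 556) = (-2079 - 1279)*(-2025/4 - 556) = -3358*(-4249/4) = 7134071/2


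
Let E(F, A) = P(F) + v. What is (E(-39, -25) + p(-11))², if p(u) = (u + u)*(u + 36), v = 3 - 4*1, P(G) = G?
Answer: 348100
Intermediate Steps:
v = -1 (v = 3 - 4 = -1)
E(F, A) = -1 + F (E(F, A) = F - 1 = -1 + F)
p(u) = 2*u*(36 + u) (p(u) = (2*u)*(36 + u) = 2*u*(36 + u))
(E(-39, -25) + p(-11))² = ((-1 - 39) + 2*(-11)*(36 - 11))² = (-40 + 2*(-11)*25)² = (-40 - 550)² = (-590)² = 348100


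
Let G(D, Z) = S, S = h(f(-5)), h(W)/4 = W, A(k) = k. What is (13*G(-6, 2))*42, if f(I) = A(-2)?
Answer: -4368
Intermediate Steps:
f(I) = -2
h(W) = 4*W
S = -8 (S = 4*(-2) = -8)
G(D, Z) = -8
(13*G(-6, 2))*42 = (13*(-8))*42 = -104*42 = -4368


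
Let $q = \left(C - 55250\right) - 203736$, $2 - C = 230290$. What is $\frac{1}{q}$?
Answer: $- \frac{1}{489274} \approx -2.0438 \cdot 10^{-6}$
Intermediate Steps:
$C = -230288$ ($C = 2 - 230290 = -230288$)
$q = -489274$ ($q = \left(-230288 - 55250\right) - 203736 = -285538 - 203736 = -489274$)
$\frac{1}{q} = \frac{1}{-489274} = - \frac{1}{489274}$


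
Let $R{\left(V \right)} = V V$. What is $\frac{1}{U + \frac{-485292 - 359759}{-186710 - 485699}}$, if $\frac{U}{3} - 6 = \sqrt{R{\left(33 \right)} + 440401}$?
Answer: $- \frac{8706629436917}{1796345552300139641} + \frac{9494811128901 \sqrt{9010}}{1796345552300139641} \approx 0.00049687$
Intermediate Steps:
$R{\left(V \right)} = V^{2}$
$U = 18 + 21 \sqrt{9010}$ ($U = 18 + 3 \sqrt{33^{2} + 440401} = 18 + 3 \sqrt{1089 + 440401} = 18 + 3 \sqrt{441490} = 18 + 3 \cdot 7 \sqrt{9010} = 18 + 21 \sqrt{9010} \approx 2011.3$)
$\frac{1}{U + \frac{-485292 - 359759}{-186710 - 485699}} = \frac{1}{\left(18 + 21 \sqrt{9010}\right) + \frac{-485292 - 359759}{-186710 - 485699}} = \frac{1}{\left(18 + 21 \sqrt{9010}\right) - \frac{845051}{-672409}} = \frac{1}{\left(18 + 21 \sqrt{9010}\right) - - \frac{845051}{672409}} = \frac{1}{\left(18 + 21 \sqrt{9010}\right) + \frac{845051}{672409}} = \frac{1}{\frac{12948413}{672409} + 21 \sqrt{9010}}$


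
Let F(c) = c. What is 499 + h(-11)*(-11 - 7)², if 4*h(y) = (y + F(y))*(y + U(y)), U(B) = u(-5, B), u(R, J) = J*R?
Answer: -77909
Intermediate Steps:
U(B) = -5*B (U(B) = B*(-5) = -5*B)
h(y) = -2*y² (h(y) = ((y + y)*(y - 5*y))/4 = ((2*y)*(-4*y))/4 = (-8*y²)/4 = -2*y²)
499 + h(-11)*(-11 - 7)² = 499 + (-2*(-11)²)*(-11 - 7)² = 499 - 2*121*(-18)² = 499 - 242*324 = 499 - 78408 = -77909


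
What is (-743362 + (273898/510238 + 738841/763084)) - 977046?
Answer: -334923965745766573/194677226996 ≈ -1.7204e+6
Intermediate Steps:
(-743362 + (273898/510238 + 738841/763084)) - 977046 = (-743362 + (273898*(1/510238) + 738841*(1/763084))) - 977046 = (-743362 + (136949/255119 + 738841/763084)) - 977046 = (-743362 + 292995967795/194677226996) - 977046 = -144715359818232757/194677226996 - 977046 = -334923965745766573/194677226996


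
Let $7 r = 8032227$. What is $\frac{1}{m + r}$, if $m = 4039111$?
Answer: $\frac{1}{5186572} \approx 1.9281 \cdot 10^{-7}$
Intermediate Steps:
$r = 1147461$ ($r = \frac{1}{7} \cdot 8032227 = 1147461$)
$\frac{1}{m + r} = \frac{1}{4039111 + 1147461} = \frac{1}{5186572}$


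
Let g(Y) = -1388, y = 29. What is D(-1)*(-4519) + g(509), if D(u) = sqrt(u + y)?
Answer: -1388 - 9038*sqrt(7) ≈ -25300.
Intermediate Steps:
D(u) = sqrt(29 + u) (D(u) = sqrt(u + 29) = sqrt(29 + u))
D(-1)*(-4519) + g(509) = sqrt(29 - 1)*(-4519) - 1388 = sqrt(28)*(-4519) - 1388 = (2*sqrt(7))*(-4519) - 1388 = -9038*sqrt(7) - 1388 = -1388 - 9038*sqrt(7)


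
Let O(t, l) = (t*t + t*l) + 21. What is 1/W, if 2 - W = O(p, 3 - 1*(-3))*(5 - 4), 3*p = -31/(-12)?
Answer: -1296/32281 ≈ -0.040147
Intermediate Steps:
p = 31/36 (p = (-31/(-12))/3 = (-31*(-1/12))/3 = (1/3)*(31/12) = 31/36 ≈ 0.86111)
O(t, l) = 21 + t**2 + l*t (O(t, l) = (t**2 + l*t) + 21 = 21 + t**2 + l*t)
W = -32281/1296 (W = 2 - (21 + (31/36)**2 + (3 - 1*(-3))*(31/36))*(5 - 4) = 2 - (21 + 961/1296 + (3 + 3)*(31/36)) = 2 - (21 + 961/1296 + 6*(31/36)) = 2 - (21 + 961/1296 + 31/6) = 2 - 34873/1296 = -32281/1296 ≈ -24.908)
1/W = 1/(-32281/1296) = -1296/32281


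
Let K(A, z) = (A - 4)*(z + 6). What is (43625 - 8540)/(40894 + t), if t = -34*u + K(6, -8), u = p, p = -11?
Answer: 35085/41264 ≈ 0.85026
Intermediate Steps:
K(A, z) = (-4 + A)*(6 + z)
u = -11
t = 370 (t = -34*(-11) + (-24 - 4*(-8) + 6*6 + 6*(-8)) = 374 + (-24 + 32 + 36 - 48) = 374 - 4 = 370)
(43625 - 8540)/(40894 + t) = (43625 - 8540)/(40894 + 370) = 35085/41264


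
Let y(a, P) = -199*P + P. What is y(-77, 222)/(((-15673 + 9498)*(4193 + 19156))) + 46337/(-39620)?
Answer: -445275373237/380827638100 ≈ -1.1692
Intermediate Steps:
y(a, P) = -198*P
y(-77, 222)/(((-15673 + 9498)*(4193 + 19156))) + 46337/(-39620) = (-198*222)/(((-15673 + 9498)*(4193 + 19156))) + 46337/(-39620) = -43956/((-6175*23349)) + 46337*(-1/39620) = -43956/(-144180075) - 46337/39620 = -43956*(-1/144180075) - 46337/39620 = 14652/48060025 - 46337/39620 = -445275373237/380827638100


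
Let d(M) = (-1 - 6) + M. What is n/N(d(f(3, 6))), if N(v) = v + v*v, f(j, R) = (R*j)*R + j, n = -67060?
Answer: -479/78 ≈ -6.1410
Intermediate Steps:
f(j, R) = j + j*R² (f(j, R) = j*R² + j = j + j*R²)
d(M) = -7 + M
N(v) = v + v²
n/N(d(f(3, 6))) = -67060*1/((1 + (-7 + 3*(1 + 6²)))*(-7 + 3*(1 + 6²))) = -67060*1/((1 + (-7 + 3*(1 + 36)))*(-7 + 3*(1 + 36))) = -67060*1/((1 + (-7 + 3*37))*(-7 + 3*37)) = -67060*1/((1 + (-7 + 111))*(-7 + 111)) = -67060*1/(104*(1 + 104)) = -67060/(104*105) = -67060/10920 = -67060*1/10920 = -479/78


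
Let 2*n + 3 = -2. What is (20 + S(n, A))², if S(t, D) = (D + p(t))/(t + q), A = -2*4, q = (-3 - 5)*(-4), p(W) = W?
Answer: 1343281/3481 ≈ 385.89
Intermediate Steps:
n = -5/2 (n = -3/2 + (½)*(-2) = -3/2 - 1 = -5/2 ≈ -2.5000)
q = 32 (q = -8*(-4) = 32)
A = -8
S(t, D) = (D + t)/(32 + t) (S(t, D) = (D + t)/(t + 32) = (D + t)/(32 + t))
(20 + S(n, A))² = (20 + (-8 - 5/2)/(32 - 5/2))² = (20 - 21/2/(59/2))² = (20 + (2/59)*(-21/2))² = (20 - 21/59)² = (1159/59)² = 1343281/3481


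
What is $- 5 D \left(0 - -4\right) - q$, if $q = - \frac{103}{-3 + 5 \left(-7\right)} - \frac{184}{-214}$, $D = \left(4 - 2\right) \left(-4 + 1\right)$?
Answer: $\frac{473403}{4066} \approx 116.43$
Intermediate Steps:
$D = -6$ ($D = 2 \left(-3\right) = -6$)
$q = \frac{14517}{4066}$ ($q = - \frac{103}{-3 - 35} - - \frac{92}{107} = - \frac{103}{-38} + \frac{92}{107} = \left(-103\right) \left(- \frac{1}{38}\right) + \frac{92}{107} = \frac{103}{38} + \frac{92}{107} = \frac{14517}{4066} \approx 3.5703$)
$- 5 D \left(0 - -4\right) - q = \left(-5\right) \left(-6\right) \left(0 - -4\right) - \frac{14517}{4066} = 30 \left(0 + 4\right) - \frac{14517}{4066} = 30 \cdot 4 - \frac{14517}{4066} = 120 - \frac{14517}{4066} = \frac{473403}{4066}$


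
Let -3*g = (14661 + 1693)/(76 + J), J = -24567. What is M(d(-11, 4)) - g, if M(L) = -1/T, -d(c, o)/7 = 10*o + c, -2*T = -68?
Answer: -629509/2498082 ≈ -0.25200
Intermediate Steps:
T = 34 (T = -½*(-68) = 34)
d(c, o) = -70*o - 7*c (d(c, o) = -7*(10*o + c) = -7*(c + 10*o) = -70*o - 7*c)
M(L) = -1/34
g = 16354/73473 (g = -(14661 + 1693)/(3*(76 - 24567)) = -16354/(3*(-24491)) = -16354*(-1)/(3*24491) = -⅓*(-16354/24491) = 16354/73473 ≈ 0.22259)
M(d(-11, 4)) - g = -1/34 - 1*16354/73473 = -1/34 - 16354/73473 = -629509/2498082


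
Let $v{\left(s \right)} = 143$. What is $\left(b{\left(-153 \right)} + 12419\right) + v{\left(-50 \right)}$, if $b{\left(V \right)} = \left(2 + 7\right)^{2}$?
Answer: $12643$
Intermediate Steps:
$b{\left(V \right)} = 81$ ($b{\left(V \right)} = 9^{2} = 81$)
$\left(b{\left(-153 \right)} + 12419\right) + v{\left(-50 \right)} = \left(81 + 12419\right) + 143 = 12500 + 143 = 12643$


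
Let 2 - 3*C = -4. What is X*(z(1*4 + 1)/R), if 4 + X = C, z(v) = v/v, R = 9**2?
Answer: -2/81 ≈ -0.024691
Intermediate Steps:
C = 2 (C = 2/3 - 1/3*(-4) = 2/3 + 4/3 = 2)
R = 81
z(v) = 1
X = -2 (X = -4 + 2 = -2)
X*(z(1*4 + 1)/R) = -2/81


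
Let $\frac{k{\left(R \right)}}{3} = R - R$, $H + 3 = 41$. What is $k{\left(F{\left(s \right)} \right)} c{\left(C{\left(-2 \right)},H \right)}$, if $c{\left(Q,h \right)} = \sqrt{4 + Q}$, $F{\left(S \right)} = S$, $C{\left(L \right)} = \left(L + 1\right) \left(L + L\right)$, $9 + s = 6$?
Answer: $0$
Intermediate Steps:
$s = -3$ ($s = -9 + 6 = -3$)
$H = 38$ ($H = -3 + 41 = 38$)
$C{\left(L \right)} = 2 L \left(1 + L\right)$ ($C{\left(L \right)} = \left(1 + L\right) 2 L = 2 L \left(1 + L\right)$)
$k{\left(R \right)} = 0$ ($k{\left(R \right)} = 3 \left(R - R\right) = 3 \cdot 0 = 0$)
$k{\left(F{\left(s \right)} \right)} c{\left(C{\left(-2 \right)},H \right)} = 0 \sqrt{4 + 2 \left(-2\right) \left(1 - 2\right)} = 0 \sqrt{4 + 2 \left(-2\right) \left(-1\right)} = 0 \sqrt{4 + 4} = 0 \sqrt{8} = 0 \cdot 2 \sqrt{2} = 0$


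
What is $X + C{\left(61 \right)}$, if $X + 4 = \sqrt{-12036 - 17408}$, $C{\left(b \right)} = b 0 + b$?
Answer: $57 + 2 i \sqrt{7361} \approx 57.0 + 171.59 i$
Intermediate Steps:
$C{\left(b \right)} = b$ ($C{\left(b \right)} = 0 + b = b$)
$X = -4 + 2 i \sqrt{7361}$ ($X = -4 + \sqrt{-12036 - 17408} = -4 + \sqrt{-29444} = -4 + 2 i \sqrt{7361} \approx -4.0 + 171.59 i$)
$X + C{\left(61 \right)} = \left(-4 + 2 i \sqrt{7361}\right) + 61 = 57 + 2 i \sqrt{7361}$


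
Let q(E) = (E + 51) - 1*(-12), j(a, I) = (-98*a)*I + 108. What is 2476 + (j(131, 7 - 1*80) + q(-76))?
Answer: 939745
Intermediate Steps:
j(a, I) = 108 - 98*I*a (j(a, I) = -98*I*a + 108 = 108 - 98*I*a)
q(E) = 63 + E (q(E) = (51 + E) + 12 = 63 + E)
2476 + (j(131, 7 - 1*80) + q(-76)) = 2476 + ((108 - 98*(7 - 1*80)*131) + (63 - 76)) = 2476 + ((108 - 98*(7 - 80)*131) - 13) = 2476 + ((108 - 98*(-73)*131) - 13) = 2476 + ((108 + 937174) - 13) = 2476 + (937282 - 13) = 2476 + 937269 = 939745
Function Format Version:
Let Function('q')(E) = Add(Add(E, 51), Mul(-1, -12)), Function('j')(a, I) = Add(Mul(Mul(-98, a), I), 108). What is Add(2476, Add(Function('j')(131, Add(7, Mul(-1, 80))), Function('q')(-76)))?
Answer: 939745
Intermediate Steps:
Function('j')(a, I) = Add(108, Mul(-98, I, a)) (Function('j')(a, I) = Add(Mul(-98, I, a), 108) = Add(108, Mul(-98, I, a)))
Function('q')(E) = Add(63, E) (Function('q')(E) = Add(Add(51, E), 12) = Add(63, E))
Add(2476, Add(Function('j')(131, Add(7, Mul(-1, 80))), Function('q')(-76))) = Add(2476, Add(Add(108, Mul(-98, Add(7, Mul(-1, 80)), 131)), Add(63, -76))) = Add(2476, Add(Add(108, Mul(-98, Add(7, -80), 131)), -13)) = Add(2476, Add(Add(108, Mul(-98, -73, 131)), -13)) = Add(2476, Add(Add(108, 937174), -13)) = Add(2476, Add(937282, -13)) = Add(2476, 937269) = 939745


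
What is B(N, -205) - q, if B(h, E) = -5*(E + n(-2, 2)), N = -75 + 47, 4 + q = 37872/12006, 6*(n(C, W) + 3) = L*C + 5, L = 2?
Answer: 4162129/4002 ≈ 1040.0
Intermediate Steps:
n(C, W) = -13/6 + C/3 (n(C, W) = -3 + (2*C + 5)/6 = -3 + (5 + 2*C)/6 = -3 + (5/6 + C/3) = -13/6 + C/3)
q = -564/667 (q = -4 + 37872/12006 = -4 + 37872*(1/12006) = -4 + 2104/667 = -564/667 ≈ -0.84558)
N = -28
B(h, E) = 85/6 - 5*E (B(h, E) = -5*(E + (-13/6 + (1/3)*(-2))) = -5*(E + (-13/6 - 2/3)) = -5*(E - 17/6) = -5*(-17/6 + E) = 85/6 - 5*E)
B(N, -205) - q = (85/6 - 5*(-205)) - 1*(-564/667) = (85/6 + 1025) + 564/667 = 6235/6 + 564/667 = 4162129/4002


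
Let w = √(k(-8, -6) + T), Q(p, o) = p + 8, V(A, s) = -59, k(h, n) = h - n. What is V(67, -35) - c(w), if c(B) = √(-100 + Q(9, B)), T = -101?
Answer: -59 - I*√83 ≈ -59.0 - 9.1104*I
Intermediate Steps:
Q(p, o) = 8 + p
w = I*√103 (w = √((-8 - 1*(-6)) - 101) = √((-8 + 6) - 101) = √(-2 - 101) = √(-103) = I*√103 ≈ 10.149*I)
c(B) = I*√83 (c(B) = √(-100 + (8 + 9)) = √(-100 + 17) = √(-83) = I*√83)
V(67, -35) - c(w) = -59 - I*√83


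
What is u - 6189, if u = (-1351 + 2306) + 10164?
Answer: 4930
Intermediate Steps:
u = 11119 (u = 955 + 10164 = 11119)
u - 6189 = 11119 - 6189 = 4930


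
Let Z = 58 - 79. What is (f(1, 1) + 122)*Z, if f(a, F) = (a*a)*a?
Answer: -2583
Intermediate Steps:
f(a, F) = a**3 (f(a, F) = a**2*a = a**3)
Z = -21
(f(1, 1) + 122)*Z = (1**3 + 122)*(-21) = (1 + 122)*(-21) = 123*(-21) = -2583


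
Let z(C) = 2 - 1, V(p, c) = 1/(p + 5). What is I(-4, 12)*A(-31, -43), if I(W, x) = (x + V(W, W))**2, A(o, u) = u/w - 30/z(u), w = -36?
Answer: -175253/36 ≈ -4868.1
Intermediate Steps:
V(p, c) = 1/(5 + p)
z(C) = 1
A(o, u) = -30 - u/36 (A(o, u) = u/(-36) - 30/1 = u*(-1/36) - 30*1 = -u/36 - 30 = -30 - u/36)
I(W, x) = (x + 1/(5 + W))**2
I(-4, 12)*A(-31, -43) = (12 + 1/(5 - 4))**2*(-30 - 1/36*(-43)) = (12 + 1/1)**2*(-30 + 43/36) = (12 + 1)**2*(-1037/36) = 13**2*(-1037/36) = 169*(-1037/36) = -175253/36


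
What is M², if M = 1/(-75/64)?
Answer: 4096/5625 ≈ 0.72818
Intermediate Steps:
M = -64/75 (M = 1/(-75*1/64) = 1/(-75/64) = -64/75 ≈ -0.85333)
M² = (-64/75)² = 4096/5625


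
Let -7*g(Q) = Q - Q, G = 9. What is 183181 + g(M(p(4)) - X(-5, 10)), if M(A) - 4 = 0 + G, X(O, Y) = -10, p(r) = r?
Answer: 183181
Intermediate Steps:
M(A) = 13 (M(A) = 4 + (0 + 9) = 4 + 9 = 13)
g(Q) = 0 (g(Q) = -(Q - Q)/7 = -⅐*0 = 0)
183181 + g(M(p(4)) - X(-5, 10)) = 183181 + 0 = 183181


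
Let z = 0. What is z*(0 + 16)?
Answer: 0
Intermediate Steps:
z*(0 + 16) = 0*(0 + 16) = 0*16 = 0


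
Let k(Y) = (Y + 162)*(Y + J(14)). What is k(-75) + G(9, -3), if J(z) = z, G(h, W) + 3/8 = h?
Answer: -42387/8 ≈ -5298.4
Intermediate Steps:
G(h, W) = -3/8 + h
k(Y) = (14 + Y)*(162 + Y) (k(Y) = (Y + 162)*(Y + 14) = (162 + Y)*(14 + Y) = (14 + Y)*(162 + Y))
k(-75) + G(9, -3) = (2268 + (-75)² + 176*(-75)) + (-3/8 + 9) = (2268 + 5625 - 13200) + 69/8 = -5307 + 69/8 = -42387/8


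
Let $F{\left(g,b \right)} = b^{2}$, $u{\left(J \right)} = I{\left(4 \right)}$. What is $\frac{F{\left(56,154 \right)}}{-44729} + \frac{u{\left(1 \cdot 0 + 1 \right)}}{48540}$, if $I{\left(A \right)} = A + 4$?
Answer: $- \frac{287704202}{542786415} \approx -0.53005$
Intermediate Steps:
$I{\left(A \right)} = 4 + A$
$u{\left(J \right)} = 8$ ($u{\left(J \right)} = 4 + 4 = 8$)
$\frac{F{\left(56,154 \right)}}{-44729} + \frac{u{\left(1 \cdot 0 + 1 \right)}}{48540} = \frac{154^{2}}{-44729} + \frac{8}{48540} = 23716 \left(- \frac{1}{44729}\right) + 8 \cdot \frac{1}{48540} = - \frac{23716}{44729} + \frac{2}{12135} = - \frac{287704202}{542786415}$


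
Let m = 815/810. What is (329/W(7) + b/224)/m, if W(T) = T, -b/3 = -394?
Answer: 474255/9128 ≈ 51.956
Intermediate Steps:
b = 1182 (b = -3*(-394) = 1182)
m = 163/162 (m = 815*(1/810) = 163/162 ≈ 1.0062)
(329/W(7) + b/224)/m = (329/7 + 1182/224)/(163/162) = (329*(1/7) + 1182*(1/224))*(162/163) = (47 + 591/112)*(162/163) = (5855/112)*(162/163) = 474255/9128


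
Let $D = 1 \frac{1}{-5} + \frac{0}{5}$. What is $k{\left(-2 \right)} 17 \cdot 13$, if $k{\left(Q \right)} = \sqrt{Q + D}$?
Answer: $\frac{221 i \sqrt{55}}{5} \approx 327.8 i$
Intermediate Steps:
$D = - \frac{1}{5}$ ($D = 1 \left(- \frac{1}{5}\right) + 0 \cdot \frac{1}{5} = - \frac{1}{5} + 0 = - \frac{1}{5} \approx -0.2$)
$k{\left(Q \right)} = \sqrt{- \frac{1}{5} + Q}$ ($k{\left(Q \right)} = \sqrt{Q - \frac{1}{5}} = \sqrt{- \frac{1}{5} + Q}$)
$k{\left(-2 \right)} 17 \cdot 13 = \frac{\sqrt{-5 + 25 \left(-2\right)}}{5} \cdot 17 \cdot 13 = \frac{\sqrt{-5 - 50}}{5} \cdot 17 \cdot 13 = \frac{\sqrt{-55}}{5} \cdot 17 \cdot 13 = \frac{i \sqrt{55}}{5} \cdot 17 \cdot 13 = \frac{17 i \sqrt{55}}{5} \cdot 13 = \frac{221 i \sqrt{55}}{5}$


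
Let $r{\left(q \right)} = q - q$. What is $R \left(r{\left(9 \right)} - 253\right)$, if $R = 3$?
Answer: $-759$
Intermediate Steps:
$r{\left(q \right)} = 0$
$R \left(r{\left(9 \right)} - 253\right) = 3 \left(0 - 253\right) = 3 \left(-253\right) = -759$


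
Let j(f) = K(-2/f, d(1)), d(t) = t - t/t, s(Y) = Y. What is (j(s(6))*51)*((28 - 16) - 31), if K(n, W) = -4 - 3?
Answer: 6783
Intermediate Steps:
d(t) = -1 + t (d(t) = t - 1*1 = t - 1 = -1 + t)
K(n, W) = -7
j(f) = -7
(j(s(6))*51)*((28 - 16) - 31) = (-7*51)*((28 - 16) - 31) = -357*(12 - 31) = -357*(-19) = 6783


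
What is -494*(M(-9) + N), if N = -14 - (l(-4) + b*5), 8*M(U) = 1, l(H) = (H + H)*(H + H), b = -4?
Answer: 114361/4 ≈ 28590.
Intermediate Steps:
l(H) = 4*H² (l(H) = (2*H)*(2*H) = 4*H²)
M(U) = ⅛ (M(U) = (⅛)*1 = ⅛)
N = -58 (N = -14 - (4*(-4)² - 4*5) = -14 - (4*16 - 20) = -14 - (64 - 20) = -14 - 1*44 = -14 - 44 = -58)
-494*(M(-9) + N) = -494*(⅛ - 58) = -494*(-463/8) = 114361/4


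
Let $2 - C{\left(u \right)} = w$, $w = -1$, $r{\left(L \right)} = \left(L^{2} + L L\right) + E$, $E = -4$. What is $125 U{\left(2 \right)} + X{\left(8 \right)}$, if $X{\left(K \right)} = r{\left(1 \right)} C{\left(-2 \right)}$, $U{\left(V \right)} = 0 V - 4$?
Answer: $-506$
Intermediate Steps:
$r{\left(L \right)} = -4 + 2 L^{2}$ ($r{\left(L \right)} = \left(L^{2} + L L\right) - 4 = \left(L^{2} + L^{2}\right) - 4 = 2 L^{2} - 4 = -4 + 2 L^{2}$)
$C{\left(u \right)} = 3$ ($C{\left(u \right)} = 2 - -1 = 2 + 1 = 3$)
$U{\left(V \right)} = -4$ ($U{\left(V \right)} = 0 - 4 = -4$)
$X{\left(K \right)} = -6$ ($X{\left(K \right)} = \left(-4 + 2 \cdot 1^{2}\right) 3 = \left(-4 + 2 \cdot 1\right) 3 = \left(-4 + 2\right) 3 = \left(-2\right) 3 = -6$)
$125 U{\left(2 \right)} + X{\left(8 \right)} = 125 \left(-4\right) - 6 = -500 - 6 = -506$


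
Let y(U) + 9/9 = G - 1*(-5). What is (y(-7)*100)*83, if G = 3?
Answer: 58100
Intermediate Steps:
y(U) = 7 (y(U) = -1 + (3 - 1*(-5)) = -1 + (3 + 5) = -1 + 8 = 7)
(y(-7)*100)*83 = (7*100)*83 = 700*83 = 58100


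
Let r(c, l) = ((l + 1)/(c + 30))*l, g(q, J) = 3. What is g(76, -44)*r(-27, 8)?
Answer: 72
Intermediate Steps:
r(c, l) = l*(1 + l)/(30 + c) (r(c, l) = ((1 + l)/(30 + c))*l = l*(1 + l)/(30 + c))
g(76, -44)*r(-27, 8) = 3*(8*(1 + 8)/(30 - 27)) = 3*(8*9/3) = 3*(8*(⅓)*9) = 3*24 = 72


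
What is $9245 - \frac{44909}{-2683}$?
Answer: $\frac{24849244}{2683} \approx 9261.7$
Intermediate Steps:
$9245 - \frac{44909}{-2683} = 9245 - - \frac{44909}{2683} = 9245 + \frac{44909}{2683} = \frac{24849244}{2683}$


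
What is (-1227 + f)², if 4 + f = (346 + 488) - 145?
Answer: 293764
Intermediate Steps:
f = 685 (f = -4 + ((346 + 488) - 145) = -4 + (834 - 145) = -4 + 689 = 685)
(-1227 + f)² = (-1227 + 685)² = (-542)² = 293764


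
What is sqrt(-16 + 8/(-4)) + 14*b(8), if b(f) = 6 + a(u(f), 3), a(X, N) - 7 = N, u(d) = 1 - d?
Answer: 224 + 3*I*sqrt(2) ≈ 224.0 + 4.2426*I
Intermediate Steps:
a(X, N) = 7 + N
b(f) = 16 (b(f) = 6 + (7 + 3) = 6 + 10 = 16)
sqrt(-16 + 8/(-4)) + 14*b(8) = sqrt(-16 + 8/(-4)) + 14*16 = sqrt(-16 + 8*(-1/4)) + 224 = sqrt(-16 - 2) + 224 = sqrt(-18) + 224 = 3*I*sqrt(2) + 224 = 224 + 3*I*sqrt(2)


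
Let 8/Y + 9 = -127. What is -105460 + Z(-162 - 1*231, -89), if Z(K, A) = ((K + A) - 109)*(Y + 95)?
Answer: -2746694/17 ≈ -1.6157e+5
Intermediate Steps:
Y = -1/17 (Y = 8/(-9 - 127) = 8/(-136) = 8*(-1/136) = -1/17 ≈ -0.058824)
Z(K, A) = -175926/17 + 1614*A/17 + 1614*K/17 (Z(K, A) = ((K + A) - 109)*(-1/17 + 95) = ((A + K) - 109)*(1614/17) = (-109 + A + K)*(1614/17) = -175926/17 + 1614*A/17 + 1614*K/17)
-105460 + Z(-162 - 1*231, -89) = -105460 + (-175926/17 + (1614/17)*(-89) + 1614*(-162 - 1*231)/17) = -105460 + (-175926/17 - 143646/17 + 1614*(-162 - 231)/17) = -105460 + (-175926/17 - 143646/17 + (1614/17)*(-393)) = -105460 + (-175926/17 - 143646/17 - 634302/17) = -105460 - 953874/17 = -2746694/17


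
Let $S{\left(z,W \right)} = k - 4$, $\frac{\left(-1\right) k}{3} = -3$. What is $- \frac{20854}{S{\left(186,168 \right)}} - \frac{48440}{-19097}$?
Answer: $- \frac{398006638}{95485} \approx -4168.3$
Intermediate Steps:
$k = 9$ ($k = \left(-3\right) \left(-3\right) = 9$)
$S{\left(z,W \right)} = 5$ ($S{\left(z,W \right)} = 9 - 4 = 5$)
$- \frac{20854}{S{\left(186,168 \right)}} - \frac{48440}{-19097} = - \frac{20854}{5} - \frac{48440}{-19097} = \left(-20854\right) \frac{1}{5} - - \frac{48440}{19097} = - \frac{20854}{5} + \frac{48440}{19097} = - \frac{398006638}{95485}$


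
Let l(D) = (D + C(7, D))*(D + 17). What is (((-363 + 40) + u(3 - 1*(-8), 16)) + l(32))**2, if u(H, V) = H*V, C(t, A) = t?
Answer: 3111696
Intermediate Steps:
l(D) = (7 + D)*(17 + D) (l(D) = (D + 7)*(D + 17) = (7 + D)*(17 + D))
(((-363 + 40) + u(3 - 1*(-8), 16)) + l(32))**2 = (((-363 + 40) + (3 - 1*(-8))*16) + (119 + 32**2 + 24*32))**2 = ((-323 + (3 + 8)*16) + (119 + 1024 + 768))**2 = ((-323 + 11*16) + 1911)**2 = ((-323 + 176) + 1911)**2 = (-147 + 1911)**2 = 1764**2 = 3111696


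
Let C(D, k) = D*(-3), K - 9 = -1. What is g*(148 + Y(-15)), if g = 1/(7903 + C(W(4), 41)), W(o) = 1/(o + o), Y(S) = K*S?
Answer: 224/63221 ≈ 0.0035431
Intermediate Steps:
K = 8 (K = 9 - 1 = 8)
Y(S) = 8*S
W(o) = 1/(2*o)
C(D, k) = -3*D
g = 8/63221 (g = 1/(7903 - 3/(2*4)) = 1/(7903 - 3*1/8) = 1/(7903 - 3/8) = 1/(63221/8) = 8/63221 ≈ 0.00012654)
g*(148 + Y(-15)) = 8*(148 + 8*(-15))/63221 = 8*(148 - 120)/63221 = (8/63221)*28 = 224/63221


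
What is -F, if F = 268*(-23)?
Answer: 6164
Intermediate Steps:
F = -6164
-F = -1*(-6164) = 6164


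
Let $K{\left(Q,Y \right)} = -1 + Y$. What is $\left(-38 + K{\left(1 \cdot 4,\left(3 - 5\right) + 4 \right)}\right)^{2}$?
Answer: $1369$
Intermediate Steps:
$\left(-38 + K{\left(1 \cdot 4,\left(3 - 5\right) + 4 \right)}\right)^{2} = \left(-38 + \left(-1 + \left(\left(3 - 5\right) + 4\right)\right)\right)^{2} = \left(-38 + \left(-1 + \left(-2 + 4\right)\right)\right)^{2} = \left(-38 + \left(-1 + 2\right)\right)^{2} = \left(-38 + 1\right)^{2} = \left(-37\right)^{2} = 1369$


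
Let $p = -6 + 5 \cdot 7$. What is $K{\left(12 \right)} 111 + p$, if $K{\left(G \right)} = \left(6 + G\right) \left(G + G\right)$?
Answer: $47981$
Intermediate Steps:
$K{\left(G \right)} = 2 G \left(6 + G\right)$ ($K{\left(G \right)} = \left(6 + G\right) 2 G = 2 G \left(6 + G\right)$)
$p = 29$ ($p = -6 + 35 = 29$)
$K{\left(12 \right)} 111 + p = 2 \cdot 12 \left(6 + 12\right) 111 + 29 = 2 \cdot 12 \cdot 18 \cdot 111 + 29 = 432 \cdot 111 + 29 = 47952 + 29 = 47981$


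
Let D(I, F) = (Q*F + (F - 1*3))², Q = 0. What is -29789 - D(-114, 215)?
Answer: -74733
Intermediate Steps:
D(I, F) = (-3 + F)² (D(I, F) = (0*F + (F - 1*3))² = (0 + (F - 3))² = (0 + (-3 + F))² = (-3 + F)²)
-29789 - D(-114, 215) = -29789 - (-3 + 215)² = -29789 - 1*212² = -29789 - 1*44944 = -29789 - 44944 = -74733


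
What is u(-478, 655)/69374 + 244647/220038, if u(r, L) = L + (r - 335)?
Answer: 217145833/195704054 ≈ 1.1096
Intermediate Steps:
u(r, L) = -335 + L + r (u(r, L) = L + (-335 + r) = -335 + L + r)
u(-478, 655)/69374 + 244647/220038 = (-335 + 655 - 478)/69374 + 244647/220038 = -158*1/69374 + 244647*(1/220038) = -79/34687 + 6273/5642 = 217145833/195704054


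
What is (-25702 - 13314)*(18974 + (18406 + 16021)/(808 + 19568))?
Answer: -1885685470927/2547 ≈ -7.4036e+8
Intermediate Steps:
(-25702 - 13314)*(18974 + (18406 + 16021)/(808 + 19568)) = -39016*(18974 + 34427/20376) = -39016*386648651/20376 = -1885685470927/2547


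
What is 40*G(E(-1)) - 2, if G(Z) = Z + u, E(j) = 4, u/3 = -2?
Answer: -82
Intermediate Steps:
u = -6 (u = 3*(-2) = -6)
G(Z) = -6 + Z (G(Z) = Z - 6 = -6 + Z)
40*G(E(-1)) - 2 = 40*(-6 + 4) - 2 = 40*(-2) - 2 = -80 - 2 = -82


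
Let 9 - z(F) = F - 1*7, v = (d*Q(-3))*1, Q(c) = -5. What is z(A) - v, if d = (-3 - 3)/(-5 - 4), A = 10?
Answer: 28/3 ≈ 9.3333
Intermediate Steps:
d = ⅔ (d = -6/(-9) = -6*(-⅑) = ⅔ ≈ 0.66667)
v = -10/3 (v = ((⅔)*(-5))*1 = -10/3*1 = -10/3 ≈ -3.3333)
z(F) = 16 - F (z(F) = 9 - (F - 1*7) = 9 - (F - 7) = 9 - (-7 + F) = 9 + (7 - F) = 16 - F)
z(A) - v = (16 - 1*10) - 1*(-10/3) = (16 - 10) + 10/3 = 6 + 10/3 = 28/3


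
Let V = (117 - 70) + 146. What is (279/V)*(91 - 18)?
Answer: 20367/193 ≈ 105.53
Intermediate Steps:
V = 193 (V = 47 + 146 = 193)
(279/V)*(91 - 18) = (279/193)*(91 - 18) = (279*(1/193))*73 = (279/193)*73 = 20367/193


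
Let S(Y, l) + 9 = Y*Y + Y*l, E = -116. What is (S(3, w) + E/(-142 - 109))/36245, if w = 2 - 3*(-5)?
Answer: 12917/9097495 ≈ 0.0014198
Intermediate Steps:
w = 17 (w = 2 + 15 = 17)
S(Y, l) = -9 + Y**2 + Y*l (S(Y, l) = -9 + (Y*Y + Y*l) = -9 + (Y**2 + Y*l) = -9 + Y**2 + Y*l)
(S(3, w) + E/(-142 - 109))/36245 = ((-9 + 3**2 + 3*17) - 116/(-142 - 109))/36245 = ((-9 + 9 + 51) - 116/(-251))*(1/36245) = (51 - 116*(-1/251))*(1/36245) = (51 + 116/251)*(1/36245) = (12917/251)*(1/36245) = 12917/9097495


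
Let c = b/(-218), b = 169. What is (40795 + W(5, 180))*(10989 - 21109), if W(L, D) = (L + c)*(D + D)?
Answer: -46677842200/109 ≈ -4.2824e+8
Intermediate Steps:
c = -169/218 (c = 169/(-218) = 169*(-1/218) = -169/218 ≈ -0.77523)
W(L, D) = 2*D*(-169/218 + L) (W(L, D) = (L - 169/218)*(D + D) = (-169/218 + L)*(2*D) = 2*D*(-169/218 + L))
(40795 + W(5, 180))*(10989 - 21109) = (40795 + (1/109)*180*(-169 + 218*5))*(10989 - 21109) = (40795 + (1/109)*180*(-169 + 1090))*(-10120) = (40795 + (1/109)*180*921)*(-10120) = (40795 + 165780/109)*(-10120) = (4612435/109)*(-10120) = -46677842200/109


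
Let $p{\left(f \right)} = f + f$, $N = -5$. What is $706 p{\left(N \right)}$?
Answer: $-7060$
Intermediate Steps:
$p{\left(f \right)} = 2 f$
$706 p{\left(N \right)} = 706 \cdot 2 \left(-5\right) = 706 \left(-10\right) = -7060$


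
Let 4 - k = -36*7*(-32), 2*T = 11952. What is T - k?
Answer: 14036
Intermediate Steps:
T = 5976 (T = (½)*11952 = 5976)
k = -8060 (k = 4 - (-36*7)*(-32) = 4 - (-252)*(-32) = 4 - 1*8064 = 4 - 8064 = -8060)
T - k = 5976 - 1*(-8060) = 5976 + 8060 = 14036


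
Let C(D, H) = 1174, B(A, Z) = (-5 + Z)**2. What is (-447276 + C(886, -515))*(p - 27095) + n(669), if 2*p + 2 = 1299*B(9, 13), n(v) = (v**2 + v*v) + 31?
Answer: -6455092991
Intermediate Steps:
n(v) = 31 + 2*v**2 (n(v) = (v**2 + v**2) + 31 = 2*v**2 + 31 = 31 + 2*v**2)
p = 41567 (p = -1 + (1299*(-5 + 13)**2)/2 = -1 + (1299*8**2)/2 = -1 + (1299*64)/2 = -1 + (1/2)*83136 = -1 + 41568 = 41567)
(-447276 + C(886, -515))*(p - 27095) + n(669) = (-447276 + 1174)*(41567 - 27095) + (31 + 2*669**2) = -446102*14472 + (31 + 2*447561) = -6455988144 + (31 + 895122) = -6455988144 + 895153 = -6455092991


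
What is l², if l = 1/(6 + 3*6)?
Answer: 1/576 ≈ 0.0017361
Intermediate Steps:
l = 1/24 (l = 1/(6 + 18) = 1/24 ≈ 0.041667)
l² = (1/24)² = 1/576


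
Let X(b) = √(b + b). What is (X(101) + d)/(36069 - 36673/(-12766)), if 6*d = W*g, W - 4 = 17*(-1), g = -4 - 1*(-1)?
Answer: 6383/35422579 + 982*√202/35422579 ≈ 0.00057421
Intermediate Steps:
g = -3 (g = -4 + 1 = -3)
X(b) = √2*√b (X(b) = √(2*b) = √2*√b)
W = -13 (W = 4 + 17*(-1) = 4 - 17 = -13)
d = 13/2 (d = (-13*(-3))/6 = (⅙)*39 = 13/2 ≈ 6.5000)
(X(101) + d)/(36069 - 36673/(-12766)) = (√2*√101 + 13/2)/(36069 - 36673/(-12766)) = (√202 + 13/2)/(36069 - 36673*(-1/12766)) = (13/2 + √202)/(36069 + 2821/982) = (13/2 + √202)/(35422579/982) = (13/2 + √202)*(982/35422579) = 6383/35422579 + 982*√202/35422579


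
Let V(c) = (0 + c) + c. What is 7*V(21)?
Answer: 294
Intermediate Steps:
V(c) = 2*c (V(c) = c + c = 2*c)
7*V(21) = 7*(2*21) = 7*42 = 294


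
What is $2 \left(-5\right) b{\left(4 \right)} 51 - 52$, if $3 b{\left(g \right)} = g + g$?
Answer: $-1412$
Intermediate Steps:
$b{\left(g \right)} = \frac{2 g}{3}$ ($b{\left(g \right)} = \frac{g + g}{3} = \frac{2 g}{3}$)
$2 \left(-5\right) b{\left(4 \right)} 51 - 52 = 2 \left(-5\right) \frac{2}{3} \cdot 4 \cdot 51 - 52 = \left(-10\right) \frac{8}{3} \cdot 51 - 52 = \left(- \frac{80}{3}\right) 51 - 52 = -1360 - 52 = -1412$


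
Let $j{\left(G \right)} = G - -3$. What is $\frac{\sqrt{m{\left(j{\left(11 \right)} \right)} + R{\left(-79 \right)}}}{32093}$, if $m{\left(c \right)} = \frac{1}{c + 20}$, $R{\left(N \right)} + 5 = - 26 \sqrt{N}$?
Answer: $\frac{\sqrt{-5746 - 30056 i \sqrt{79}}}{1091162} \approx 0.00033136 - 0.00033856 i$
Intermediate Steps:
$R{\left(N \right)} = -5 - 26 \sqrt{N}$
$j{\left(G \right)} = 3 + G$ ($j{\left(G \right)} = G + 3 = 3 + G$)
$m{\left(c \right)} = \frac{1}{20 + c}$
$\frac{\sqrt{m{\left(j{\left(11 \right)} \right)} + R{\left(-79 \right)}}}{32093} = \frac{\sqrt{\frac{1}{20 + \left(3 + 11\right)} - \left(5 + 26 \sqrt{-79}\right)}}{32093} = \sqrt{\frac{1}{20 + 14} - \left(5 + 26 i \sqrt{79}\right)} \frac{1}{32093} = \sqrt{\frac{1}{34} - \left(5 + 26 i \sqrt{79}\right)} \frac{1}{32093} = \sqrt{- \frac{169}{34} - 26 i \sqrt{79}} \cdot \frac{1}{32093} = \frac{\sqrt{- \frac{169}{34} - 26 i \sqrt{79}}}{32093}$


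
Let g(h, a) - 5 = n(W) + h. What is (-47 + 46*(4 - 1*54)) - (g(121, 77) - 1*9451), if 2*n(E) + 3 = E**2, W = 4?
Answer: 13943/2 ≈ 6971.5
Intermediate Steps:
n(E) = -3/2 + E**2/2
g(h, a) = 23/2 + h (g(h, a) = 5 + ((-3/2 + (1/2)*4**2) + h) = 5 + ((-3/2 + (1/2)*16) + h) = 5 + ((-3/2 + 8) + h) = 5 + (13/2 + h) = 23/2 + h)
(-47 + 46*(4 - 1*54)) - (g(121, 77) - 1*9451) = (-47 + 46*(4 - 1*54)) - ((23/2 + 121) - 1*9451) = (-47 + 46*(4 - 54)) - (265/2 - 9451) = (-47 + 46*(-50)) - 1*(-18637/2) = (-47 - 2300) + 18637/2 = -2347 + 18637/2 = 13943/2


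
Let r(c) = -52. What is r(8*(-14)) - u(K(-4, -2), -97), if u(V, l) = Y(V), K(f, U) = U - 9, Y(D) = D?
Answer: -41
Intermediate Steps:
K(f, U) = -9 + U
u(V, l) = V
r(8*(-14)) - u(K(-4, -2), -97) = -52 - (-9 - 2) = -52 - 1*(-11) = -52 + 11 = -41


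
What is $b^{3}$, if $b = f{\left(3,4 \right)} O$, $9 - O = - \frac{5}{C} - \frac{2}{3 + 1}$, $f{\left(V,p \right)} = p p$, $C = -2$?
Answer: $1404928$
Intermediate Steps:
$f{\left(V,p \right)} = p^{2}$
$O = 7$ ($O = 9 - \left(- \frac{5}{-2} - \frac{2}{3 + 1}\right) = 9 - \left(\left(-5\right) \left(- \frac{1}{2}\right) - \frac{2}{4}\right) = 9 - \left(\frac{5}{2} - \frac{1}{2}\right) = 9 - 2 = 7$)
$b = 112$ ($b = 4^{2} \cdot 7 = 16 \cdot 7 = 112$)
$b^{3} = 112^{3} = 1404928$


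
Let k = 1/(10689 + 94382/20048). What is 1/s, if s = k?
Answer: 107193727/10024 ≈ 10694.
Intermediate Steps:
k = 10024/107193727 (k = 1/(10689 + 94382*(1/20048)) = 1/(10689 + 47191/10024) = 1/(107193727/10024) = 10024/107193727 ≈ 9.3513e-5)
s = 10024/107193727 ≈ 9.3513e-5
1/s = 1/(10024/107193727) = 107193727/10024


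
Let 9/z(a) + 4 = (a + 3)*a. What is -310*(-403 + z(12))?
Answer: 10992445/88 ≈ 1.2491e+5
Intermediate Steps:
z(a) = 9/(-4 + a*(3 + a)) (z(a) = 9/(-4 + (a + 3)*a) = 9/(-4 + (3 + a)*a) = 9/(-4 + a*(3 + a)))
-310*(-403 + z(12)) = -310*(-403 + 9/(-4 + 12**2 + 3*12)) = -310*(-403 + 9/(-4 + 144 + 36)) = -310*(-403 + 9/176) = -310*(-70919/176) = 10992445/88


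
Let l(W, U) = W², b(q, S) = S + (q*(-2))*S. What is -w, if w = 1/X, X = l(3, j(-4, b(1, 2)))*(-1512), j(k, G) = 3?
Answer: 1/13608 ≈ 7.3486e-5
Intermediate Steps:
b(q, S) = S - 2*S*q (b(q, S) = S + (-2*q)*S = S - 2*S*q)
X = -13608 (X = 3²*(-1512) = 9*(-1512) = -13608)
w = -1/13608 (w = 1/(-13608) = -1/13608 ≈ -7.3486e-5)
-w = -1*(-1/13608) = 1/13608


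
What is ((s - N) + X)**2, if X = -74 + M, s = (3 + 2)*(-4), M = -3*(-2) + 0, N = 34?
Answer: 14884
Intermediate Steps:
M = 6 (M = 6 + 0 = 6)
s = -20 (s = 5*(-4) = -20)
X = -68 (X = -74 + 6 = -68)
((s - N) + X)**2 = ((-20 - 1*34) - 68)**2 = ((-20 - 34) - 68)**2 = (-54 - 68)**2 = (-122)**2 = 14884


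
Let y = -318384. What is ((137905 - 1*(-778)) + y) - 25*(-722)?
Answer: -161651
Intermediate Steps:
((137905 - 1*(-778)) + y) - 25*(-722) = ((137905 - 1*(-778)) - 318384) - 25*(-722) = ((137905 + 778) - 318384) + 18050 = (138683 - 318384) + 18050 = -179701 + 18050 = -161651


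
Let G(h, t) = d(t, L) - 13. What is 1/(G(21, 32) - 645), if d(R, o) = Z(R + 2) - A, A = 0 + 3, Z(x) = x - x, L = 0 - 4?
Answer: -1/661 ≈ -0.0015129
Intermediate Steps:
L = -4
Z(x) = 0
A = 3
d(R, o) = -3 (d(R, o) = 0 - 1*3 = 0 - 3 = -3)
G(h, t) = -16 (G(h, t) = -3 - 13 = -16)
1/(G(21, 32) - 645) = 1/(-16 - 645) = 1/(-661) = -1/661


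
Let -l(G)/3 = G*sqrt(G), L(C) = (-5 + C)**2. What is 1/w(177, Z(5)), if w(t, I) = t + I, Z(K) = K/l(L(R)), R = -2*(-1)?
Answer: 81/14332 ≈ 0.0056517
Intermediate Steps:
R = 2
l(G) = -3*G**(3/2) (l(G) = -3*G*sqrt(G) = -3*G**(3/2))
Z(K) = -K/81 (Z(K) = K/((-3*((-5 + 2)**2)**(3/2))) = K/((-3*((-3)**2)**(3/2))) = K/((-3*9**(3/2))) = K/((-3*27)) = K/(-81) = -K/81)
w(t, I) = I + t
1/w(177, Z(5)) = 1/(-1/81*5 + 177) = 1/(-5/81 + 177) = 1/(14332/81) = 81/14332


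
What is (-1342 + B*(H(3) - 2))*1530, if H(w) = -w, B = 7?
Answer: -2106810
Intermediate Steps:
(-1342 + B*(H(3) - 2))*1530 = (-1342 + 7*(-1*3 - 2))*1530 = (-1342 + 7*(-3 - 2))*1530 = (-1342 + 7*(-5))*1530 = (-1342 - 35)*1530 = -1377*1530 = -2106810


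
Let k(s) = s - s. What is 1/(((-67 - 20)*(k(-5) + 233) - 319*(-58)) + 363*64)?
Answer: 1/21463 ≈ 4.6592e-5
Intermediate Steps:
k(s) = 0
1/(((-67 - 20)*(k(-5) + 233) - 319*(-58)) + 363*64) = 1/(((-67 - 20)*(0 + 233) - 319*(-58)) + 363*64) = 1/((-87*233 + 18502) + 23232) = 1/((-20271 + 18502) + 23232) = 1/(-1769 + 23232) = 1/21463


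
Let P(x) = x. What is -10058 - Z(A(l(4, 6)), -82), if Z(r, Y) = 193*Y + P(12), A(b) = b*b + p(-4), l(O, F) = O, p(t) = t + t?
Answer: 5756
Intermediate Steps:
p(t) = 2*t
A(b) = -8 + b**2 (A(b) = b*b + 2*(-4) = b**2 - 8 = -8 + b**2)
Z(r, Y) = 12 + 193*Y (Z(r, Y) = 193*Y + 12 = 12 + 193*Y)
-10058 - Z(A(l(4, 6)), -82) = -10058 - (12 + 193*(-82)) = -10058 - (12 - 15826) = -10058 - 1*(-15814) = -10058 + 15814 = 5756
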